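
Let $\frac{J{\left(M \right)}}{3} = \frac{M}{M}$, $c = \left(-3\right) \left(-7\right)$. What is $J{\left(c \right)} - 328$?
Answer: $-325$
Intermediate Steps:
$c = 21$
$J{\left(M \right)} = 3$ ($J{\left(M \right)} = 3 \frac{M}{M} = 3 \cdot 1 = 3$)
$J{\left(c \right)} - 328 = 3 - 328 = -325$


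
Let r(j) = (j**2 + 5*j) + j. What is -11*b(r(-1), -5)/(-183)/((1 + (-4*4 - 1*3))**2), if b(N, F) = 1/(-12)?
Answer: -11/711504 ≈ -1.5460e-5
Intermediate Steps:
r(j) = j**2 + 6*j
b(N, F) = -1/12
-11*b(r(-1), -5)/(-183)/((1 + (-4*4 - 1*3))**2) = -11*(-1/12/(-183))/((1 + (-4*4 - 1*3))**2) = -11*(-1/12*(-1/183))/((1 + (-16 - 3))**2) = -11/(2196*((1 - 19)**2)) = -11/(2196*((-18)**2)) = -11/(2196*324) = -11*1/711504 = -11/711504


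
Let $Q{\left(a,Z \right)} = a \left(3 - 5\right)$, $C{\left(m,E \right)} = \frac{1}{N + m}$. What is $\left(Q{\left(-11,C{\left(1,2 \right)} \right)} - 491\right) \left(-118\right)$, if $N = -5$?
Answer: $55342$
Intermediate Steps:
$C{\left(m,E \right)} = \frac{1}{-5 + m}$
$Q{\left(a,Z \right)} = - 2 a$ ($Q{\left(a,Z \right)} = a \left(-2\right) = - 2 a$)
$\left(Q{\left(-11,C{\left(1,2 \right)} \right)} - 491\right) \left(-118\right) = \left(\left(-2\right) \left(-11\right) - 491\right) \left(-118\right) = \left(22 - 491\right) \left(-118\right) = \left(-469\right) \left(-118\right) = 55342$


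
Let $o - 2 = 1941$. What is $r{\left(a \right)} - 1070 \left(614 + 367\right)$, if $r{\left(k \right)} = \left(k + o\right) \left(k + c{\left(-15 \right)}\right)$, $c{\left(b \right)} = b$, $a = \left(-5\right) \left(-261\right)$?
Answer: $3140250$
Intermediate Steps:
$a = 1305$
$o = 1943$ ($o = 2 + 1941 = 1943$)
$r{\left(k \right)} = \left(-15 + k\right) \left(1943 + k\right)$ ($r{\left(k \right)} = \left(k + 1943\right) \left(k - 15\right) = \left(1943 + k\right) \left(-15 + k\right) = \left(-15 + k\right) \left(1943 + k\right)$)
$r{\left(a \right)} - 1070 \left(614 + 367\right) = \left(-29145 + 1305^{2} + 1928 \cdot 1305\right) - 1070 \left(614 + 367\right) = \left(-29145 + 1703025 + 2516040\right) - 1049670 = 4189920 - 1049670 = 3140250$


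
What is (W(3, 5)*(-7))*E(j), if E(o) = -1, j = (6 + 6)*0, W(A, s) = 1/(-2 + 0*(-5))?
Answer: -7/2 ≈ -3.5000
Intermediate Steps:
W(A, s) = -½ (W(A, s) = 1/(-2 + 0) = 1/(-2) = -½)
j = 0 (j = 12*0 = 0)
(W(3, 5)*(-7))*E(j) = -½*(-7)*(-1) = (7/2)*(-1) = -7/2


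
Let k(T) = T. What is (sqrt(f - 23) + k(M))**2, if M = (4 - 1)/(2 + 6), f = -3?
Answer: -1655/64 + 3*I*sqrt(26)/4 ≈ -25.859 + 3.8243*I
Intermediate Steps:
M = 3/8 ≈ 0.37500
(sqrt(f - 23) + k(M))**2 = (sqrt(-3 - 23) + 3/8)**2 = (sqrt(-26) + 3/8)**2 = (I*sqrt(26) + 3/8)**2 = (3/8 + I*sqrt(26))**2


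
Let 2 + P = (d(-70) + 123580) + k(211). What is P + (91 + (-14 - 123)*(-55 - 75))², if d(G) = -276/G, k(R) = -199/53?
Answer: 594656198394/1855 ≈ 3.2057e+8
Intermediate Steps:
k(R) = -199/53 (k(R) = -199*1/53 = -199/53)
P = 229237539/1855 (P = -2 + ((-276/(-70) + 123580) - 199/53) = -2 + ((-276*(-1/70) + 123580) - 199/53) = -2 + ((138/35 + 123580) - 199/53) = -2 + (4325438/35 - 199/53) = -2 + 229241249/1855 = 229237539/1855 ≈ 1.2358e+5)
P + (91 + (-14 - 123)*(-55 - 75))² = 229237539/1855 + (91 + (-14 - 123)*(-55 - 75))² = 229237539/1855 + (91 - 137*(-130))² = 229237539/1855 + (91 + 17810)² = 229237539/1855 + 17901² = 229237539/1855 + 320445801 = 594656198394/1855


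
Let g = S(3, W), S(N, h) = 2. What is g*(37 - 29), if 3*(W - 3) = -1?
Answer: 16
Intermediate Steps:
W = 8/3 (W = 3 + (1/3)*(-1) = 3 - 1/3 = 8/3 ≈ 2.6667)
g = 2
g*(37 - 29) = 2*(37 - 29) = 2*8 = 16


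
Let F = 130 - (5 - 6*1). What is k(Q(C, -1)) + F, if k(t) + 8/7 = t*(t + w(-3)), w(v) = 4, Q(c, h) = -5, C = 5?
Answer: 944/7 ≈ 134.86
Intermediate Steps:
k(t) = -8/7 + t*(4 + t) (k(t) = -8/7 + t*(t + 4) = -8/7 + t*(4 + t))
F = 131 (F = 130 - (5 - 6) = 130 - 1*(-1) = 130 + 1 = 131)
k(Q(C, -1)) + F = (-8/7 + (-5)² + 4*(-5)) + 131 = (-8/7 + 25 - 20) + 131 = 27/7 + 131 = 944/7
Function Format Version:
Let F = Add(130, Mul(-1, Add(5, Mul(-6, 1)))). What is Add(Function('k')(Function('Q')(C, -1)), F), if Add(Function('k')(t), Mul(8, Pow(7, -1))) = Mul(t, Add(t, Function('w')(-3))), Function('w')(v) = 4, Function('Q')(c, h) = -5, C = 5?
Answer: Rational(944, 7) ≈ 134.86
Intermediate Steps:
Function('k')(t) = Add(Rational(-8, 7), Mul(t, Add(4, t))) (Function('k')(t) = Add(Rational(-8, 7), Mul(t, Add(t, 4))) = Add(Rational(-8, 7), Mul(t, Add(4, t))))
F = 131 (F = Add(130, Mul(-1, Add(5, -6))) = Add(130, Mul(-1, -1)) = Add(130, 1) = 131)
Add(Function('k')(Function('Q')(C, -1)), F) = Add(Add(Rational(-8, 7), Pow(-5, 2), Mul(4, -5)), 131) = Add(Add(Rational(-8, 7), 25, -20), 131) = Add(Rational(27, 7), 131) = Rational(944, 7)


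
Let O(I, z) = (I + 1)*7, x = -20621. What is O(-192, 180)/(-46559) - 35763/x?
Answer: 1692659794/960093139 ≈ 1.7630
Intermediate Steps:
O(I, z) = 7 + 7*I (O(I, z) = (1 + I)*7 = 7 + 7*I)
O(-192, 180)/(-46559) - 35763/x = (7 + 7*(-192))/(-46559) - 35763/(-20621) = (7 - 1344)*(-1/46559) - 35763*(-1/20621) = -1337*(-1/46559) + 35763/20621 = 1337/46559 + 35763/20621 = 1692659794/960093139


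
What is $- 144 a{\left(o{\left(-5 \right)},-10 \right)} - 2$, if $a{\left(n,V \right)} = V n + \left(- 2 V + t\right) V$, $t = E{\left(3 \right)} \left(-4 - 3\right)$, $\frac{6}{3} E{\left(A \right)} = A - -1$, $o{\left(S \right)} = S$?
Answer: $1438$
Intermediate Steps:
$E{\left(A \right)} = \frac{1}{2} + \frac{A}{2}$ ($E{\left(A \right)} = \frac{A - -1}{2} = \frac{A + 1}{2} = \frac{1 + A}{2} = \frac{1}{2} + \frac{A}{2}$)
$t = -14$ ($t = \left(\frac{1}{2} + \frac{1}{2} \cdot 3\right) \left(-4 - 3\right) = \left(\frac{1}{2} + \frac{3}{2}\right) \left(-7\right) = 2 \left(-7\right) = -14$)
$a{\left(n,V \right)} = V n + V \left(-14 - 2 V\right)$ ($a{\left(n,V \right)} = V n + \left(- 2 V - 14\right) V = V n + \left(-14 - 2 V\right) V = V n + V \left(-14 - 2 V\right)$)
$- 144 a{\left(o{\left(-5 \right)},-10 \right)} - 2 = - 144 \left(- 10 \left(-14 - 5 - -20\right)\right) - 2 = - 144 \left(- 10 \left(-14 - 5 + 20\right)\right) - 2 = - 144 \left(\left(-10\right) 1\right) - 2 = \left(-144\right) \left(-10\right) - 2 = 1440 - 2 = 1438$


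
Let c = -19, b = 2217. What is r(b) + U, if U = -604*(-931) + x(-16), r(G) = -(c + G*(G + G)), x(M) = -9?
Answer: -9267844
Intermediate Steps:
r(G) = 19 - 2*G**2 (r(G) = -(-19 + G*(G + G)) = -(-19 + G*(2*G)) = -(-19 + 2*G**2) = 19 - 2*G**2)
U = 562315 (U = -604*(-931) - 9 = 562324 - 9 = 562315)
r(b) + U = (19 - 2*2217**2) + 562315 = (19 - 2*4915089) + 562315 = (19 - 9830178) + 562315 = -9830159 + 562315 = -9267844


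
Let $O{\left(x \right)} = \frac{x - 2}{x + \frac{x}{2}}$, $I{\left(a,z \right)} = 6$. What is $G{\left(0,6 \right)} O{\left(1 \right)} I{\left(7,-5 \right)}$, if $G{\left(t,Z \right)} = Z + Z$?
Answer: $-48$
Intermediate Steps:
$G{\left(t,Z \right)} = 2 Z$
$O{\left(x \right)} = \frac{2 \left(-2 + x\right)}{3 x}$ ($O{\left(x \right)} = \frac{-2 + x}{x + x \frac{1}{2}} = \frac{-2 + x}{x + \frac{x}{2}} = \frac{-2 + x}{\frac{3}{2} x} = \left(-2 + x\right) \frac{2}{3 x} = \frac{2 \left(-2 + x\right)}{3 x}$)
$G{\left(0,6 \right)} O{\left(1 \right)} I{\left(7,-5 \right)} = 2 \cdot 6 \frac{2 \left(-2 + 1\right)}{3 \cdot 1} \cdot 6 = 12 \cdot \frac{2}{3} \cdot 1 \left(-1\right) 6 = 12 \left(- \frac{2}{3}\right) 6 = \left(-8\right) 6 = -48$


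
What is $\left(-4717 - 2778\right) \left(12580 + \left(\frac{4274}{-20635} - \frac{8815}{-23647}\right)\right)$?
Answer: $- \frac{9201709475160153}{97591169} \approx -9.4288 \cdot 10^{7}$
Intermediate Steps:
$\left(-4717 - 2778\right) \left(12580 + \left(\frac{4274}{-20635} - \frac{8815}{-23647}\right)\right) = - 7495 \left(12580 + \left(4274 \left(- \frac{1}{20635}\right) - - \frac{8815}{23647}\right)\right) = - 7495 \left(12580 + \left(- \frac{4274}{20635} + \frac{8815}{23647}\right)\right) = - 7495 \left(12580 + \frac{80830247}{487955845}\right) = \left(-7495\right) \frac{6138565360347}{487955845} = - \frac{9201709475160153}{97591169}$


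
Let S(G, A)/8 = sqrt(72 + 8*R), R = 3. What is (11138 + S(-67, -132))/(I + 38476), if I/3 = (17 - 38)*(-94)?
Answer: 5569/22199 + 16*sqrt(6)/22199 ≈ 0.25263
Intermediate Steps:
S(G, A) = 32*sqrt(6) (S(G, A) = 8*sqrt(72 + 8*3) = 8*sqrt(72 + 24) = 8*sqrt(96) = 8*(4*sqrt(6)) = 32*sqrt(6))
I = 5922 (I = 3*((17 - 38)*(-94)) = 3*(-21*(-94)) = 3*1974 = 5922)
(11138 + S(-67, -132))/(I + 38476) = (11138 + 32*sqrt(6))/(5922 + 38476) = (11138 + 32*sqrt(6))/44398 = (11138 + 32*sqrt(6))*(1/44398) = 5569/22199 + 16*sqrt(6)/22199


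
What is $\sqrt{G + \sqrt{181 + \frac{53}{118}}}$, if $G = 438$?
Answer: $\frac{\sqrt{6098712 + 354 \sqrt{280722}}}{118} \approx 21.248$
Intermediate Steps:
$\sqrt{G + \sqrt{181 + \frac{53}{118}}} = \sqrt{438 + \sqrt{181 + \frac{53}{118}}} = \sqrt{438 + \sqrt{\frac{21411}{118}}} = \sqrt{438 + \frac{3 \sqrt{280722}}{118}}$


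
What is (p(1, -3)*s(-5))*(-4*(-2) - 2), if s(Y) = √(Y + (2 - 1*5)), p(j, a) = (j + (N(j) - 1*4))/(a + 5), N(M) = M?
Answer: -12*I*√2 ≈ -16.971*I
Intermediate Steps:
p(j, a) = (-4 + 2*j)/(5 + a) (p(j, a) = (j + (j - 1*4))/(a + 5) = (j + (j - 4))/(5 + a) = (j + (-4 + j))/(5 + a) = (-4 + 2*j)/(5 + a))
s(Y) = √(-3 + Y) (s(Y) = √(Y + (2 - 5)) = √(Y - 3) = √(-3 + Y))
(p(1, -3)*s(-5))*(-4*(-2) - 2) = ((2*(-2 + 1)/(5 - 3))*√(-3 - 5))*(-4*(-2) - 2) = ((2*(-1)/2)*√(-8))*(8 - 2) = ((2*(½)*(-1))*(2*I*√2))*6 = -2*I*√2*6 = -12*I*√2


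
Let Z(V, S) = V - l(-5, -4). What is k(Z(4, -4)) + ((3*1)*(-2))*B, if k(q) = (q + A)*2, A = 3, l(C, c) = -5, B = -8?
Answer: 72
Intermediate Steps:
Z(V, S) = 5 + V (Z(V, S) = V - 1*(-5) = V + 5 = 5 + V)
k(q) = 6 + 2*q (k(q) = (q + 3)*2 = (3 + q)*2 = 6 + 2*q)
k(Z(4, -4)) + ((3*1)*(-2))*B = (6 + 2*(5 + 4)) + ((3*1)*(-2))*(-8) = (6 + 2*9) + (3*(-2))*(-8) = (6 + 18) - 6*(-8) = 24 + 48 = 72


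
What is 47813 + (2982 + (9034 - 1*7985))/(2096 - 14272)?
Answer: 582167057/12176 ≈ 47813.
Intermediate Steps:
47813 + (2982 + (9034 - 1*7985))/(2096 - 14272) = 47813 + (2982 + (9034 - 7985))/(-12176) = 47813 + (2982 + 1049)*(-1/12176) = 47813 + 4031*(-1/12176) = 47813 - 4031/12176 = 582167057/12176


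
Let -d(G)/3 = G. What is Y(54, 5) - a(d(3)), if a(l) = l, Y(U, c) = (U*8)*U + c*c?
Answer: 23362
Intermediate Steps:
d(G) = -3*G
Y(U, c) = c² + 8*U² (Y(U, c) = (8*U)*U + c² = 8*U² + c² = c² + 8*U²)
Y(54, 5) - a(d(3)) = (5² + 8*54²) - (-3)*3 = (25 + 8*2916) - 1*(-9) = (25 + 23328) + 9 = 23353 + 9 = 23362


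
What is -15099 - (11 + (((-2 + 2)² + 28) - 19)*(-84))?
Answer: -14354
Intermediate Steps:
-15099 - (11 + (((-2 + 2)² + 28) - 19)*(-84)) = -15099 - (11 + ((0² + 28) - 19)*(-84)) = -15099 - (11 + ((0 + 28) - 19)*(-84)) = -15099 - (11 + (28 - 19)*(-84)) = -15099 - (11 + 9*(-84)) = -15099 - (11 - 756) = -15099 - 1*(-745) = -15099 + 745 = -14354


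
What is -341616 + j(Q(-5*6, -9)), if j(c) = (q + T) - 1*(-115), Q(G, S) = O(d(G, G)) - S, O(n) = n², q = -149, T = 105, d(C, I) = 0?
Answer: -341545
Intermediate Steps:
Q(G, S) = -S (Q(G, S) = 0² - S = 0 - S = -S)
j(c) = 71 (j(c) = (-149 + 105) - 1*(-115) = -44 + 115 = 71)
-341616 + j(Q(-5*6, -9)) = -341616 + 71 = -341545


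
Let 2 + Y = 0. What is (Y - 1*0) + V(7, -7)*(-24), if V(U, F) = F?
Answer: 166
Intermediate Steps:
Y = -2 (Y = -2 + 0 = -2)
(Y - 1*0) + V(7, -7)*(-24) = (-2 - 1*0) - 7*(-24) = (-2 + 0) + 168 = -2 + 168 = 166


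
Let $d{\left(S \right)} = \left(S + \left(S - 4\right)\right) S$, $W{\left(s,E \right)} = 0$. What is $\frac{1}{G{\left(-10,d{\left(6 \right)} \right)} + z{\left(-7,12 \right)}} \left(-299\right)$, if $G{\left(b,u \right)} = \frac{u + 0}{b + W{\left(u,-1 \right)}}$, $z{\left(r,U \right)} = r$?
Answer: $\frac{1495}{59} \approx 25.339$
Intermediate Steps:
$d{\left(S \right)} = S \left(-4 + 2 S\right)$ ($d{\left(S \right)} = \left(S + \left(-4 + S\right)\right) S = \left(-4 + 2 S\right) S = S \left(-4 + 2 S\right)$)
$G{\left(b,u \right)} = \frac{u}{b}$ ($G{\left(b,u \right)} = \frac{u + 0}{b + 0} = \frac{u}{b}$)
$\frac{1}{G{\left(-10,d{\left(6 \right)} \right)} + z{\left(-7,12 \right)}} \left(-299\right) = \frac{1}{\frac{2 \cdot 6 \left(-2 + 6\right)}{-10} - 7} \left(-299\right) = \frac{1}{2 \cdot 6 \cdot 4 \left(- \frac{1}{10}\right) - 7} \left(-299\right) = \frac{1}{48 \left(- \frac{1}{10}\right) - 7} \left(-299\right) = \frac{1}{- \frac{24}{5} - 7} \left(-299\right) = \frac{1}{- \frac{59}{5}} \left(-299\right) = \left(- \frac{5}{59}\right) \left(-299\right) = \frac{1495}{59}$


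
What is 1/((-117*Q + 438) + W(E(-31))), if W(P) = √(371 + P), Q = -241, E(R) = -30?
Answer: 28635/819962884 - √341/819962884 ≈ 3.4900e-5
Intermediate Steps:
1/((-117*Q + 438) + W(E(-31))) = 1/((-117*(-241) + 438) + √(371 - 30)) = 1/((28197 + 438) + √341) = 1/(28635 + √341)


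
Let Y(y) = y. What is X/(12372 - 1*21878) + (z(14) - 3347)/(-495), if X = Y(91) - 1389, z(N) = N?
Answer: 489788/71295 ≈ 6.8699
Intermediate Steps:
X = -1298 (X = 91 - 1389 = -1298)
X/(12372 - 1*21878) + (z(14) - 3347)/(-495) = -1298/(12372 - 1*21878) + (14 - 3347)/(-495) = -1298/(12372 - 21878) - 3333*(-1/495) = -1298/(-9506) + 101/15 = -1298*(-1/9506) + 101/15 = 649/4753 + 101/15 = 489788/71295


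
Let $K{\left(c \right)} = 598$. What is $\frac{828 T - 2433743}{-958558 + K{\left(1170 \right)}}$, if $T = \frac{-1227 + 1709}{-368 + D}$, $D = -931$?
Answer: $\frac{1053943751}{414796680} \approx 2.5409$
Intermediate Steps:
$T = - \frac{482}{1299}$ ($T = \frac{-1227 + 1709}{-368 - 931} = \frac{482}{-1299} = 482 \left(- \frac{1}{1299}\right) = - \frac{482}{1299} \approx -0.37105$)
$\frac{828 T - 2433743}{-958558 + K{\left(1170 \right)}} = \frac{828 \left(- \frac{482}{1299}\right) - 2433743}{-958558 + 598} = \frac{- \frac{133032}{433} - 2433743}{-957960} = \left(- \frac{1053943751}{433}\right) \left(- \frac{1}{957960}\right) = \frac{1053943751}{414796680}$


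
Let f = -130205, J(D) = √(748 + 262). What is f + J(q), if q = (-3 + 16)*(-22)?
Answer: -130205 + √1010 ≈ -1.3017e+5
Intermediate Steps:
q = -286 (q = 13*(-22) = -286)
J(D) = √1010
f + J(q) = -130205 + √1010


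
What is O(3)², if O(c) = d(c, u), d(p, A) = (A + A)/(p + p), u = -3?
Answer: 1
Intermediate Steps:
d(p, A) = A/p (d(p, A) = (2*A)/((2*p)) = (2*A)*(1/(2*p)) = A/p)
O(c) = -3/c
O(3)² = (-3/3)² = (-3*⅓)² = (-1)² = 1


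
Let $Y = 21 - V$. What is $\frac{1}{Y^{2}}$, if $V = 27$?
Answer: $\frac{1}{36} \approx 0.027778$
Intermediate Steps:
$Y = -6$ ($Y = 21 - 27 = -6$)
$\frac{1}{Y^{2}} = \frac{1}{\left(-6\right)^{2}} = \frac{1}{36}$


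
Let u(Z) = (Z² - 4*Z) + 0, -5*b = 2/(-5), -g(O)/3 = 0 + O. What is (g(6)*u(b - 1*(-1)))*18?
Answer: 638604/625 ≈ 1021.8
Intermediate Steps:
g(O) = -3*O (g(O) = -3*(0 + O) = -3*O)
b = 2/25 (b = -2/(5*(-5)) = -2*(-1)/(5*5) = -⅕*(-⅖) = 2/25 ≈ 0.080000)
u(Z) = Z² - 4*Z
(g(6)*u(b - 1*(-1)))*18 = ((-3*6)*((2/25 - 1*(-1))*(-4 + (2/25 - 1*(-1)))))*18 = -18*(2/25 + 1)*(-4 + (2/25 + 1))*18 = -486*(-4 + 27/25)/25*18 = -486*(-73)/(25*25)*18 = -18*(-1971/625)*18 = (35478/625)*18 = 638604/625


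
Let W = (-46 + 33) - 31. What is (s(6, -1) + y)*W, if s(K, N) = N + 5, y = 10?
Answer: -616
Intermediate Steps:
s(K, N) = 5 + N
W = -44 (W = -13 - 31 = -44)
(s(6, -1) + y)*W = ((5 - 1) + 10)*(-44) = (4 + 10)*(-44) = 14*(-44) = -616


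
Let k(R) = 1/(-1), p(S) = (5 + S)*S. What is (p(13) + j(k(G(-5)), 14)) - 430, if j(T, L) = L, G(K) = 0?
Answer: -182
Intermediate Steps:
p(S) = S*(5 + S)
k(R) = -1
(p(13) + j(k(G(-5)), 14)) - 430 = (13*(5 + 13) + 14) - 430 = (13*18 + 14) - 430 = (234 + 14) - 430 = 248 - 430 = -182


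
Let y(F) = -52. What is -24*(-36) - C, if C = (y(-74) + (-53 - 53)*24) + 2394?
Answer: 1066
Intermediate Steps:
C = -202 (C = (-52 + (-53 - 53)*24) + 2394 = (-52 - 106*24) + 2394 = (-52 - 2544) + 2394 = -2596 + 2394 = -202)
-24*(-36) - C = -24*(-36) - 1*(-202) = 864 + 202 = 1066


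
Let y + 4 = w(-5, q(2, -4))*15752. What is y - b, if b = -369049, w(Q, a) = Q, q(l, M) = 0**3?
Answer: 290285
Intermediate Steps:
q(l, M) = 0
y = -78764 (y = -4 - 5*15752 = -4 - 78760 = -78764)
y - b = -78764 - 1*(-369049) = -78764 + 369049 = 290285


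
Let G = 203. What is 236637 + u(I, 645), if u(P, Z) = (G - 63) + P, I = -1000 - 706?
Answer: 235071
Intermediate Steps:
I = -1706
u(P, Z) = 140 + P (u(P, Z) = (203 - 63) + P = 140 + P)
236637 + u(I, 645) = 236637 + (140 - 1706) = 236637 - 1566 = 235071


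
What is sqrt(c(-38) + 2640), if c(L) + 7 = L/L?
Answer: sqrt(2634) ≈ 51.323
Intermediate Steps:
c(L) = -6 (c(L) = -7 + L/L = -7 + 1 = -6)
sqrt(c(-38) + 2640) = sqrt(-6 + 2640) = sqrt(2634)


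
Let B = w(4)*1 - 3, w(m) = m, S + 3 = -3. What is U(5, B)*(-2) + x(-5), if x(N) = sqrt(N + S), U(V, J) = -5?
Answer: 10 + I*sqrt(11) ≈ 10.0 + 3.3166*I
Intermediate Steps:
S = -6 (S = -3 - 3 = -6)
B = 1 (B = 4*1 - 3 = 4 - 3 = 1)
x(N) = sqrt(-6 + N) (x(N) = sqrt(N - 6) = sqrt(-6 + N))
U(5, B)*(-2) + x(-5) = -5*(-2) + sqrt(-6 - 5) = 10 + sqrt(-11) = 10 + I*sqrt(11)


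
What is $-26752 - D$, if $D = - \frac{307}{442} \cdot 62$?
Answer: $- \frac{5902675}{221} \approx -26709.0$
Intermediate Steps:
$D = - \frac{9517}{221}$ ($D = \left(-307\right) \frac{1}{442} \cdot 62 = \left(- \frac{307}{442}\right) 62 = - \frac{9517}{221} \approx -43.063$)
$-26752 - D = -26752 - - \frac{9517}{221} = -26752 + \frac{9517}{221} = - \frac{5902675}{221}$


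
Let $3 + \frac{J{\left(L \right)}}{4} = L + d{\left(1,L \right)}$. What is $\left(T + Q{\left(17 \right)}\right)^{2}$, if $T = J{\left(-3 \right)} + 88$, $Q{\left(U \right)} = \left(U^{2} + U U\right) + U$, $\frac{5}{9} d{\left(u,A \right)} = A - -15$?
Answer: $\frac{13890529}{25} \approx 5.5562 \cdot 10^{5}$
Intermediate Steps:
$d{\left(u,A \right)} = 27 + \frac{9 A}{5}$ ($d{\left(u,A \right)} = \frac{9 \left(A - -15\right)}{5} = \frac{9 \left(A + 15\right)}{5} = \frac{9 \left(15 + A\right)}{5} = 27 + \frac{9 A}{5}$)
$Q{\left(U \right)} = U + 2 U^{2}$ ($Q{\left(U \right)} = \left(U^{2} + U^{2}\right) + U = 2 U^{2} + U = U + 2 U^{2}$)
$J{\left(L \right)} = 96 + \frac{56 L}{5}$ ($J{\left(L \right)} = -12 + 4 \left(L + \left(27 + \frac{9 L}{5}\right)\right) = -12 + 4 \left(27 + \frac{14 L}{5}\right) = -12 + \left(108 + \frac{56 L}{5}\right) = 96 + \frac{56 L}{5}$)
$T = \frac{752}{5}$ ($T = \left(96 + \frac{56}{5} \left(-3\right)\right) + 88 = \left(96 - \frac{168}{5}\right) + 88 = \frac{312}{5} + 88 = \frac{752}{5} \approx 150.4$)
$\left(T + Q{\left(17 \right)}\right)^{2} = \left(\frac{752}{5} + 17 \left(1 + 2 \cdot 17\right)\right)^{2} = \left(\frac{752}{5} + 17 \left(1 + 34\right)\right)^{2} = \left(\frac{752}{5} + 17 \cdot 35\right)^{2} = \left(\frac{752}{5} + 595\right)^{2} = \left(\frac{3727}{5}\right)^{2} = \frac{13890529}{25}$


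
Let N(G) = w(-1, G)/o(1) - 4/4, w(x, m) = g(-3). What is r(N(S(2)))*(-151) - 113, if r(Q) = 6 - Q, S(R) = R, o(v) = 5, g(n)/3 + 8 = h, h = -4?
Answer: -11286/5 ≈ -2257.2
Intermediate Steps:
g(n) = -36 (g(n) = -24 + 3*(-4) = -24 - 12 = -36)
w(x, m) = -36
N(G) = -41/5 (N(G) = -36/5 - 4/4 = -36*⅕ - 4*¼ = -36/5 - 1 = -41/5)
r(N(S(2)))*(-151) - 113 = (6 - 1*(-41/5))*(-151) - 113 = (6 + 41/5)*(-151) - 113 = (71/5)*(-151) - 113 = -10721/5 - 113 = -11286/5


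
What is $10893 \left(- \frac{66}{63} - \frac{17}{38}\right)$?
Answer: $- \frac{4331783}{266} \approx -16285.0$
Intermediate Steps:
$10893 \left(- \frac{66}{63} - \frac{17}{38}\right) = 10893 \left(\left(-66\right) \frac{1}{63} - \frac{17}{38}\right) = 10893 \left(- \frac{22}{21} - \frac{17}{38}\right) = 10893 \left(- \frac{1193}{798}\right) = - \frac{4331783}{266}$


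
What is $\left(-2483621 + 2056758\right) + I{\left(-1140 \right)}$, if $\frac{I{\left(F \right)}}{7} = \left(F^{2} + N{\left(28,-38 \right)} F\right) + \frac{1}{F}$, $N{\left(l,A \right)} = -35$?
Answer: $\frac{10202586173}{1140} \approx 8.9496 \cdot 10^{6}$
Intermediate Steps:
$I{\left(F \right)} = - 245 F + \frac{7}{F} + 7 F^{2}$ ($I{\left(F \right)} = 7 \left(\left(F^{2} - 35 F\right) + \frac{1}{F}\right) = 7 \left(\frac{1}{F} + F^{2} - 35 F\right) = - 245 F + \frac{7}{F} + 7 F^{2}$)
$\left(-2483621 + 2056758\right) + I{\left(-1140 \right)} = \left(-2483621 + 2056758\right) + \frac{7 \left(1 + \left(-1140\right)^{2} \left(-35 - 1140\right)\right)}{-1140} = -426863 + 7 \left(- \frac{1}{1140}\right) \left(1 + 1299600 \left(-1175\right)\right) = -426863 + 7 \left(- \frac{1}{1140}\right) \left(1 - 1527030000\right) = -426863 + 7 \left(- \frac{1}{1140}\right) \left(-1527029999\right) = -426863 + \frac{10689209993}{1140} = \frac{10202586173}{1140}$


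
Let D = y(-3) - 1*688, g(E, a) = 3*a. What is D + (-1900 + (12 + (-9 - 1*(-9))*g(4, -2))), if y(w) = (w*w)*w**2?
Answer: -2495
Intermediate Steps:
y(w) = w**4 (y(w) = w**2*w**2 = w**4)
D = -607 (D = (-3)**4 - 1*688 = 81 - 688 = -607)
D + (-1900 + (12 + (-9 - 1*(-9))*g(4, -2))) = -607 + (-1900 + (12 + (-9 - 1*(-9))*(3*(-2)))) = -607 + (-1900 + (12 + (-9 + 9)*(-6))) = -607 + (-1900 + (12 + 0*(-6))) = -607 + (-1900 + (12 + 0)) = -607 + (-1900 + 12) = -607 - 1888 = -2495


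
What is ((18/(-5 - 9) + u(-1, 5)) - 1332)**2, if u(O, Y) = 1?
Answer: 86974276/49 ≈ 1.7750e+6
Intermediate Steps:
((18/(-5 - 9) + u(-1, 5)) - 1332)**2 = ((18/(-5 - 9) + 1) - 1332)**2 = ((18/(-14) + 1) - 1332)**2 = ((-1/14*18 + 1) - 1332)**2 = ((-9/7 + 1) - 1332)**2 = (-2/7 - 1332)**2 = (-9326/7)**2 = 86974276/49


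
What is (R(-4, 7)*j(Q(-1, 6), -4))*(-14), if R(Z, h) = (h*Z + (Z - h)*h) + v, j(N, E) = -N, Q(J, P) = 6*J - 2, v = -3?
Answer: 12096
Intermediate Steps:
Q(J, P) = -2 + 6*J
R(Z, h) = -3 + Z*h + h*(Z - h) (R(Z, h) = (h*Z + (Z - h)*h) - 3 = (Z*h + h*(Z - h)) - 3 = -3 + Z*h + h*(Z - h))
(R(-4, 7)*j(Q(-1, 6), -4))*(-14) = ((-3 - 1*7**2 + 2*(-4)*7)*(-(-2 + 6*(-1))))*(-14) = ((-3 - 1*49 - 56)*(-(-2 - 6)))*(-14) = ((-3 - 49 - 56)*(-1*(-8)))*(-14) = -108*8*(-14) = -864*(-14) = 12096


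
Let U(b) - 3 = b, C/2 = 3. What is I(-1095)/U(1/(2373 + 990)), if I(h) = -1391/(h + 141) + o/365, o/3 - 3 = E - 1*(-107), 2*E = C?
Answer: 931686641/1171146300 ≈ 0.79553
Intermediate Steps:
C = 6 (C = 2*3 = 6)
U(b) = 3 + b
E = 3 (E = (½)*6 = 3)
o = 339 (o = 9 + 3*(3 - 1*(-107)) = 9 + 3*(3 + 107) = 9 + 3*110 = 9 + 330 = 339)
I(h) = 339/365 - 1391/(141 + h) (I(h) = -1391/(h + 141) + 339/365 = -1391/(141 + h) + 339*(1/365) = -1391/(141 + h) + 339/365 = 339/365 - 1391/(141 + h))
I(-1095)/U(1/(2373 + 990)) = ((-459916 + 339*(-1095))/(365*(141 - 1095)))/(3 + 1/(2373 + 990)) = ((1/365)*(-459916 - 371205)/(-954))/(3 + 1/3363) = ((1/365)*(-1/954)*(-831121))/(3 + 1/3363) = 831121/(348210*(10090/3363)) = (831121/348210)*(3363/10090) = 931686641/1171146300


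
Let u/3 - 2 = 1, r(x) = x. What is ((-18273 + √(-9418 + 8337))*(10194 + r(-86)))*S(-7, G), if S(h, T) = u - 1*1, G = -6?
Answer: -1477627872 + 80864*I*√1081 ≈ -1.4776e+9 + 2.6587e+6*I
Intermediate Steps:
u = 9 (u = 6 + 3*1 = 6 + 3 = 9)
S(h, T) = 8 (S(h, T) = 9 - 1*1 = 9 - 1 = 8)
((-18273 + √(-9418 + 8337))*(10194 + r(-86)))*S(-7, G) = ((-18273 + √(-9418 + 8337))*(10194 - 86))*8 = ((-18273 + √(-1081))*10108)*8 = ((-18273 + I*√1081)*10108)*8 = (-184703484 + 10108*I*√1081)*8 = -1477627872 + 80864*I*√1081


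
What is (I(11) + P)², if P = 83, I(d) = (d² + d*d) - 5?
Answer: 102400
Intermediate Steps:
I(d) = -5 + 2*d² (I(d) = (d² + d²) - 5 = 2*d² - 5 = -5 + 2*d²)
(I(11) + P)² = ((-5 + 2*11²) + 83)² = ((-5 + 2*121) + 83)² = ((-5 + 242) + 83)² = (237 + 83)² = 320² = 102400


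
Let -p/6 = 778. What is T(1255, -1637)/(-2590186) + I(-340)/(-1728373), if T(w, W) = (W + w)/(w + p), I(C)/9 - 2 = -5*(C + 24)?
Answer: -62934460118585/7639672079600557 ≈ -0.0082379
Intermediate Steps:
I(C) = -1062 - 45*C (I(C) = 18 + 9*(-5*(C + 24)) = 18 + 9*(-5*(24 + C)) = 18 + 9*(-120 - 5*C) = 18 + (-1080 - 45*C) = -1062 - 45*C)
p = -4668 (p = -6*778 = -4668)
T(w, W) = (W + w)/(-4668 + w) (T(w, W) = (W + w)/(w - 4668) = (W + w)/(-4668 + w))
T(1255, -1637)/(-2590186) + I(-340)/(-1728373) = ((-1637 + 1255)/(-4668 + 1255))/(-2590186) + (-1062 - 45*(-340))/(-1728373) = (-382/(-3413))*(-1/2590186) + (-1062 + 15300)*(-1/1728373) = -1/3413*(-382)*(-1/2590186) + 14238*(-1/1728373) = (382/3413)*(-1/2590186) - 14238/1728373 = -191/4420152409 - 14238/1728373 = -62934460118585/7639672079600557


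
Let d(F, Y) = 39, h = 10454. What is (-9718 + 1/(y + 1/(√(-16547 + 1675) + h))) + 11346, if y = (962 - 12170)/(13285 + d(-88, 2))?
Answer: 1395721291588846714/857949221261617 + 288484586*I*√22/857949221261617 ≈ 1626.8 + 1.5771e-6*I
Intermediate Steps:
y = -2802/3331 (y = (962 - 12170)/(13285 + 39) = -11208/13324 = -11208*1/13324 = -2802/3331 ≈ -0.84119)
(-9718 + 1/(y + 1/(√(-16547 + 1675) + h))) + 11346 = (-9718 + 1/(-2802/3331 + 1/(√(-16547 + 1675) + 10454))) + 11346 = (-9718 + 1/(-2802/3331 + 1/(√(-14872) + 10454))) + 11346 = (-9718 + 1/(-2802/3331 + 1/(26*I*√22 + 10454))) + 11346 = (-9718 + 1/(-2802/3331 + 1/(10454 + 26*I*√22))) + 11346 = 1628 + 1/(-2802/3331 + 1/(10454 + 26*I*√22))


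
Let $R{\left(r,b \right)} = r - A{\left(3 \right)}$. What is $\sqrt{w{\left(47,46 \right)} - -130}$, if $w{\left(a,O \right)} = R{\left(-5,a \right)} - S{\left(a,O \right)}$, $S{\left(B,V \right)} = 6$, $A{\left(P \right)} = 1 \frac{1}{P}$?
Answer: $\frac{2 \sqrt{267}}{3} \approx 10.893$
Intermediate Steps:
$A{\left(P \right)} = \frac{1}{P}$
$R{\left(r,b \right)} = - \frac{1}{3} + r$ ($R{\left(r,b \right)} = r - \frac{1}{3} = - \frac{1}{3} + r$)
$w{\left(a,O \right)} = - \frac{34}{3}$ ($w{\left(a,O \right)} = \left(- \frac{1}{3} - 5\right) - 6 = - \frac{16}{3} - 6 = - \frac{34}{3}$)
$\sqrt{w{\left(47,46 \right)} - -130} = \sqrt{- \frac{34}{3} - -130} = \sqrt{- \frac{34}{3} + \left(154 - 24\right)} = \sqrt{- \frac{34}{3} + 130} = \sqrt{\frac{356}{3}} = \frac{2 \sqrt{267}}{3}$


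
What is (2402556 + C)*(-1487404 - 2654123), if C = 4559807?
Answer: -28834814348301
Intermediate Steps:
(2402556 + C)*(-1487404 - 2654123) = (2402556 + 4559807)*(-1487404 - 2654123) = 6962363*(-4141527) = -28834814348301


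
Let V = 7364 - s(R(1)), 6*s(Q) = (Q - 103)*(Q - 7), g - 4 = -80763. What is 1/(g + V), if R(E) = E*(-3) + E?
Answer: -2/147105 ≈ -1.3596e-5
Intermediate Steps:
g = -80759 (g = 4 - 80763 = -80759)
R(E) = -2*E (R(E) = -3*E + E = -2*E)
s(Q) = (-103 + Q)*(-7 + Q)/6 (s(Q) = ((Q - 103)*(Q - 7))/6 = ((-103 + Q)*(-7 + Q))/6 = (-103 + Q)*(-7 + Q)/6)
V = 14413/2 (V = 7364 - (721/6 - (-110)/3 + (-2*1)**2/6) = 7364 - (721/6 - 55/3*(-2) + (1/6)*(-2)**2) = 7364 - (721/6 + 110/3 + (1/6)*4) = 7364 - (721/6 + 110/3 + 2/3) = 7364 - 1*315/2 = 7364 - 315/2 = 14413/2 ≈ 7206.5)
1/(g + V) = 1/(-80759 + 14413/2) = 1/(-147105/2) = -2/147105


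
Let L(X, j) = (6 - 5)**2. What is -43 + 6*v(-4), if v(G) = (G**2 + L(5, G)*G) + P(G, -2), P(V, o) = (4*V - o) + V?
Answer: -79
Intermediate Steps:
L(X, j) = 1 (L(X, j) = 1**2 = 1)
P(V, o) = -o + 5*V (P(V, o) = (-o + 4*V) + V = -o + 5*V)
v(G) = 2 + G**2 + 6*G (v(G) = (G**2 + 1*G) + (-1*(-2) + 5*G) = (G**2 + G) + (2 + 5*G) = (G + G**2) + (2 + 5*G) = 2 + G**2 + 6*G)
-43 + 6*v(-4) = -43 + 6*(2 + (-4)**2 + 6*(-4)) = -43 + 6*(2 + 16 - 24) = -43 + 6*(-6) = -43 - 36 = -79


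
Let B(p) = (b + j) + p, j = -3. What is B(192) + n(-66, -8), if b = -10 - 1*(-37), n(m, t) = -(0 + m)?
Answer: 282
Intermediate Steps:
n(m, t) = -m
b = 27 (b = -10 + 37 = 27)
B(p) = 24 + p (B(p) = (27 - 3) + p = 24 + p)
B(192) + n(-66, -8) = (24 + 192) - 1*(-66) = 216 + 66 = 282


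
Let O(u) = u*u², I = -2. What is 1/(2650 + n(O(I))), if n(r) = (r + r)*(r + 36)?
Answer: 1/2202 ≈ 0.00045413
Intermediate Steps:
O(u) = u³
n(r) = 2*r*(36 + r) (n(r) = (2*r)*(36 + r) = 2*r*(36 + r))
1/(2650 + n(O(I))) = 1/(2650 + 2*(-2)³*(36 + (-2)³)) = 1/(2650 + 2*(-8)*(36 - 8)) = 1/(2650 + 2*(-8)*28) = 1/(2650 - 448) = 1/2202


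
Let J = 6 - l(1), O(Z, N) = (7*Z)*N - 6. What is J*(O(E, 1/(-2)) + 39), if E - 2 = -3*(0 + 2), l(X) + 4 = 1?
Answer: 423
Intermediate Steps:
l(X) = -3 (l(X) = -4 + 1 = -3)
E = -4 (E = 2 - 3*(0 + 2) = 2 - 3*2 = 2 - 6 = -4)
O(Z, N) = -6 + 7*N*Z (O(Z, N) = 7*N*Z - 6 = -6 + 7*N*Z)
J = 9 (J = 6 - 1*(-3) = 6 + 3 = 9)
J*(O(E, 1/(-2)) + 39) = 9*((-6 + 7*(-4)/(-2)) + 39) = 9*((-6 + 7*(-1/2)*(-4)) + 39) = 9*((-6 + 14) + 39) = 9*(8 + 39) = 9*47 = 423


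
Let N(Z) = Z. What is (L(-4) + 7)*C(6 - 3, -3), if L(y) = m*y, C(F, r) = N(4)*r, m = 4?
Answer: 108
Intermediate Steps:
C(F, r) = 4*r
L(y) = 4*y
(L(-4) + 7)*C(6 - 3, -3) = (4*(-4) + 7)*(4*(-3)) = (-16 + 7)*(-12) = -9*(-12) = 108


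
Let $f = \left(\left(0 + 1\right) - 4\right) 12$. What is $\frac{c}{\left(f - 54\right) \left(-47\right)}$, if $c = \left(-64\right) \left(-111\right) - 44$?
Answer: $\frac{706}{423} \approx 1.669$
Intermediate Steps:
$f = -36$ ($f = \left(1 - 4\right) 12 = \left(-3\right) 12 = -36$)
$c = 7060$ ($c = 7104 - 44 = 7060$)
$\frac{c}{\left(f - 54\right) \left(-47\right)} = \frac{7060}{\left(-36 - 54\right) \left(-47\right)} = \frac{7060}{\left(-90\right) \left(-47\right)} = \frac{7060}{4230} = 7060 \cdot \frac{1}{4230} = \frac{706}{423}$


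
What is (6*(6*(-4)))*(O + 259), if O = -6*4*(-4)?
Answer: -51120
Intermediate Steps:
O = 96 (O = -24*(-4) = 96)
(6*(6*(-4)))*(O + 259) = (6*(6*(-4)))*(96 + 259) = (6*(-24))*355 = -144*355 = -51120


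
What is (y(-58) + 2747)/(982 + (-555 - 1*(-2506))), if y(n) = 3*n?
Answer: 2573/2933 ≈ 0.87726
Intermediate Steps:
(y(-58) + 2747)/(982 + (-555 - 1*(-2506))) = (3*(-58) + 2747)/(982 + (-555 - 1*(-2506))) = (-174 + 2747)/(982 + (-555 + 2506)) = 2573/(982 + 1951) = 2573/2933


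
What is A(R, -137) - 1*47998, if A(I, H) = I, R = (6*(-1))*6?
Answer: -48034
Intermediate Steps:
R = -36 (R = -6*6 = -36)
A(R, -137) - 1*47998 = -36 - 1*47998 = -36 - 47998 = -48034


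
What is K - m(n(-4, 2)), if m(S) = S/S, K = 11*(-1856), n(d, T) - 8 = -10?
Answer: -20417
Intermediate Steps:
n(d, T) = -2 (n(d, T) = 8 - 10 = -2)
K = -20416
m(S) = 1
K - m(n(-4, 2)) = -20416 - 1*1 = -20416 - 1 = -20417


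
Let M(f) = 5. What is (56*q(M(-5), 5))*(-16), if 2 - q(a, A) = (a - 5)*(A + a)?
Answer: -1792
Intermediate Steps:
q(a, A) = 2 - (-5 + a)*(A + a) (q(a, A) = 2 - (a - 5)*(A + a) = 2 - (-5 + a)*(A + a))
(56*q(M(-5), 5))*(-16) = (56*(2 - 1*5² + 5*5 + 5*5 - 1*5*5))*(-16) = (56*(2 - 1*25 + 25 + 25 - 25))*(-16) = (56*(2 - 25 + 25 + 25 - 25))*(-16) = (56*2)*(-16) = 112*(-16) = -1792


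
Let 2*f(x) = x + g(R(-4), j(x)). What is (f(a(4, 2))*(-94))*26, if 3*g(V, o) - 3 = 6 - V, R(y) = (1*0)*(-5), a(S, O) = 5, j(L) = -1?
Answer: -9776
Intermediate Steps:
R(y) = 0 (R(y) = 0*(-5) = 0)
g(V, o) = 3 - V/3 (g(V, o) = 1 + (6 - V)/3 = 1 + (2 - V/3) = 3 - V/3)
f(x) = 3/2 + x/2 (f(x) = (x + (3 - ⅓*0))/2 = (x + (3 + 0))/2 = (x + 3)/2 = (3 + x)/2 = 3/2 + x/2)
(f(a(4, 2))*(-94))*26 = ((3/2 + (½)*5)*(-94))*26 = ((3/2 + 5/2)*(-94))*26 = (4*(-94))*26 = -376*26 = -9776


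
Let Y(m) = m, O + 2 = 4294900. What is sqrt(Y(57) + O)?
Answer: 41*sqrt(2555) ≈ 2072.4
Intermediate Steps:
O = 4294898 (O = -2 + 4294900 = 4294898)
sqrt(Y(57) + O) = sqrt(57 + 4294898) = sqrt(4294955) = 41*sqrt(2555)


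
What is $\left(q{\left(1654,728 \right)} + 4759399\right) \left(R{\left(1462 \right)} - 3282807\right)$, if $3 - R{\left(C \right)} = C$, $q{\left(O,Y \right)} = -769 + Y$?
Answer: $-15630997661228$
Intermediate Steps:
$R{\left(C \right)} = 3 - C$
$\left(q{\left(1654,728 \right)} + 4759399\right) \left(R{\left(1462 \right)} - 3282807\right) = \left(\left(-769 + 728\right) + 4759399\right) \left(\left(3 - 1462\right) - 3282807\right) = \left(-41 + 4759399\right) \left(\left(3 - 1462\right) - 3282807\right) = 4759358 \left(-1459 - 3282807\right) = 4759358 \left(-3284266\right) = -15630997661228$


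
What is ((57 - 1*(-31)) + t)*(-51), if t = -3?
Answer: -4335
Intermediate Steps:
((57 - 1*(-31)) + t)*(-51) = ((57 - 1*(-31)) - 3)*(-51) = ((57 + 31) - 3)*(-51) = (88 - 3)*(-51) = 85*(-51) = -4335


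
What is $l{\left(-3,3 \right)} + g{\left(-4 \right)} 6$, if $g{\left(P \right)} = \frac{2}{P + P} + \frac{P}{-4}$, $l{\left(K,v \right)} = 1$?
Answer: $\frac{11}{2} \approx 5.5$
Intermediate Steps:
$g{\left(P \right)} = \frac{1}{P} - \frac{P}{4}$ ($g{\left(P \right)} = \frac{2}{2 P} + P \left(- \frac{1}{4}\right) = 2 \frac{1}{2 P} - \frac{P}{4} = \frac{1}{P} - \frac{P}{4}$)
$l{\left(-3,3 \right)} + g{\left(-4 \right)} 6 = 1 + \left(\frac{1}{-4} - -1\right) 6 = 1 + \left(- \frac{1}{4} + 1\right) 6 = 1 + \frac{3}{4} \cdot 6 = 1 + \frac{9}{2} = \frac{11}{2}$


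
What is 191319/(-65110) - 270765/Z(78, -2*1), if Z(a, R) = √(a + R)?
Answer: -191319/65110 - 270765*√19/38 ≈ -31062.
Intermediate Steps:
Z(a, R) = √(R + a)
191319/(-65110) - 270765/Z(78, -2*1) = 191319/(-65110) - 270765/√(-2*1 + 78) = 191319*(-1/65110) - 270765/√(-2 + 78) = -191319/65110 - 270765*√19/38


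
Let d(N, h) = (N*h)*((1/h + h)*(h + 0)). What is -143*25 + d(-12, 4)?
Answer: -4391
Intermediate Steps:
d(N, h) = N*h**2*(h + 1/h) (d(N, h) = (N*h)*((h + 1/h)*h) = (N*h)*(h*(h + 1/h)) = N*h**2*(h + 1/h))
-143*25 + d(-12, 4) = -143*25 - 12*4*(1 + 4**2) = -3575 - 12*4*(1 + 16) = -3575 - 12*4*17 = -3575 - 816 = -4391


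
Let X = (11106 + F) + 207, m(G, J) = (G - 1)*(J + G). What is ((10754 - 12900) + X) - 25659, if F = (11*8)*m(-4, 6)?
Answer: -17372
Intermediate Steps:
m(G, J) = (-1 + G)*(G + J)
F = -880 (F = (11*8)*((-4)² - 1*(-4) - 1*6 - 4*6) = 88*(16 + 4 - 6 - 24) = 88*(-10) = -880)
X = 10433 (X = (11106 - 880) + 207 = 10226 + 207 = 10433)
((10754 - 12900) + X) - 25659 = ((10754 - 12900) + 10433) - 25659 = (-2146 + 10433) - 25659 = 8287 - 25659 = -17372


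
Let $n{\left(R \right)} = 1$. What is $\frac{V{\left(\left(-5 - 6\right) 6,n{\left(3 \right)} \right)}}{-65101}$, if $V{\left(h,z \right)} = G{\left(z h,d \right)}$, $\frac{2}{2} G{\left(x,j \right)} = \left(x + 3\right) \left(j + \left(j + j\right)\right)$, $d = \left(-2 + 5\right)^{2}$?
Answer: $\frac{1701}{65101} \approx 0.026129$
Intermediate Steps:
$d = 9$ ($d = 3^{2} = 9$)
$G{\left(x,j \right)} = 3 j \left(3 + x\right)$ ($G{\left(x,j \right)} = \left(x + 3\right) \left(j + \left(j + j\right)\right) = \left(3 + x\right) \left(j + 2 j\right) = \left(3 + x\right) 3 j = 3 j \left(3 + x\right)$)
$V{\left(h,z \right)} = 81 + 27 h z$ ($V{\left(h,z \right)} = 3 \cdot 9 \left(3 + z h\right) = 3 \cdot 9 \left(3 + h z\right) = 81 + 27 h z$)
$\frac{V{\left(\left(-5 - 6\right) 6,n{\left(3 \right)} \right)}}{-65101} = \frac{81 + 27 \left(-5 - 6\right) 6 \cdot 1}{-65101} = \left(81 + 27 \left(\left(-11\right) 6\right) 1\right) \left(- \frac{1}{65101}\right) = \left(81 + 27 \left(-66\right) 1\right) \left(- \frac{1}{65101}\right) = \left(81 - 1782\right) \left(- \frac{1}{65101}\right) = \left(-1701\right) \left(- \frac{1}{65101}\right) = \frac{1701}{65101}$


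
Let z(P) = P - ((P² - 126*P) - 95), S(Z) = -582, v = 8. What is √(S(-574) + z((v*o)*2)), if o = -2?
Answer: 5*I*√223 ≈ 74.666*I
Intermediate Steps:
z(P) = 95 - P² + 127*P (z(P) = P - (-95 + P² - 126*P) = P + (95 - P² + 126*P) = 95 - P² + 127*P)
√(S(-574) + z((v*o)*2)) = √(-582 + (95 - ((8*(-2))*2)² + 127*((8*(-2))*2))) = √(-582 + (95 - (-16*2)² + 127*(-16*2))) = √(-582 + (95 - 1*(-32)² + 127*(-32))) = √(-582 + (95 - 1*1024 - 4064)) = √(-582 + (95 - 1024 - 4064)) = √(-582 - 4993) = √(-5575) = 5*I*√223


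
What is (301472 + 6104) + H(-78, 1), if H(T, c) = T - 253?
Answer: 307245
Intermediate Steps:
H(T, c) = -253 + T
(301472 + 6104) + H(-78, 1) = (301472 + 6104) + (-253 - 78) = 307576 - 331 = 307245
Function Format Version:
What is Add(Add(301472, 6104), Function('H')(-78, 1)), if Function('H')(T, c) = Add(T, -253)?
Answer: 307245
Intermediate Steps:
Function('H')(T, c) = Add(-253, T)
Add(Add(301472, 6104), Function('H')(-78, 1)) = Add(Add(301472, 6104), Add(-253, -78)) = Add(307576, -331) = 307245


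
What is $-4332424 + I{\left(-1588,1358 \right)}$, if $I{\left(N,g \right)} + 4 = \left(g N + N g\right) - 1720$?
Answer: $-8647156$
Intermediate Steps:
$I{\left(N,g \right)} = -1724 + 2 N g$ ($I{\left(N,g \right)} = -4 - \left(1720 - N g - g N\right) = -4 + \left(\left(N g + N g\right) - 1720\right) = -4 + \left(2 N g - 1720\right) = -4 + \left(-1720 + 2 N g\right) = -1724 + 2 N g$)
$-4332424 + I{\left(-1588,1358 \right)} = -4332424 + \left(-1724 + 2 \left(-1588\right) 1358\right) = -4332424 - 4314732 = -8647156$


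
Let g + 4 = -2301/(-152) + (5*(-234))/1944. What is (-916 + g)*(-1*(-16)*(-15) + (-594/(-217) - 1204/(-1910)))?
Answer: 22778522377676/106311555 ≈ 2.1426e+5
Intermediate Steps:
g = 43241/4104 (g = -4 + (-2301/(-152) + (5*(-234))/1944) = -4 + (-2301*(-1/152) - 1170*1/1944) = -4 + (2301/152 - 65/108) = -4 + 59657/4104 = 43241/4104 ≈ 10.536)
(-916 + g)*(-1*(-16)*(-15) + (-594/(-217) - 1204/(-1910))) = (-916 + 43241/4104)*(-1*(-16)*(-15) + (-594/(-217) - 1204/(-1910))) = -3716023*(16*(-15) + (-594*(-1/217) - 1204*(-1/1910)))/4104 = -3716023*(-240 + (594/217 + 602/955))/4104 = -3716023*(-240 + 697904/207235)/4104 = -3716023/4104*(-49038496/207235) = 22778522377676/106311555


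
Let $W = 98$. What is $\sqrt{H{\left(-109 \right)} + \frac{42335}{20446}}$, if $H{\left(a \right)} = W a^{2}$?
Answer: $\frac{\sqrt{486739460959018}}{20446} \approx 1079.0$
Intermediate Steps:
$H{\left(a \right)} = 98 a^{2}$
$\sqrt{H{\left(-109 \right)} + \frac{42335}{20446}} = \sqrt{98 \left(-109\right)^{2} + \frac{42335}{20446}} = \sqrt{98 \cdot 11881 + 42335 \cdot \frac{1}{20446}} = \sqrt{1164338 + \frac{42335}{20446}} = \sqrt{\frac{23806097083}{20446}} = \frac{\sqrt{486739460959018}}{20446}$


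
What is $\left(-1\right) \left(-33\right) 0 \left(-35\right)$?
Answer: $0$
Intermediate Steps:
$\left(-1\right) \left(-33\right) 0 \left(-35\right) = 33 \cdot 0 \left(-35\right) = 0 \left(-35\right) = 0$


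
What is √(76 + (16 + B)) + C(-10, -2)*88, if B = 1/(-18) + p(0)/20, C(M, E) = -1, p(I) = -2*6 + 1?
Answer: -88 + √82255/30 ≈ -78.440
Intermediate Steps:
p(I) = -11 (p(I) = -12 + 1 = -11)
B = -109/180 (B = 1/(-18) - 11/20 = 1*(-1/18) - 11*1/20 = -1/18 - 11/20 = -109/180 ≈ -0.60556)
√(76 + (16 + B)) + C(-10, -2)*88 = √(76 + (16 - 109/180)) - 1*88 = √(76 + 2771/180) - 88 = √(16451/180) - 88 = √82255/30 - 88 = -88 + √82255/30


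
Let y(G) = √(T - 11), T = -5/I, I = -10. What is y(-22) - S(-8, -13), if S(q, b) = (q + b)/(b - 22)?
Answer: -⅗ + I*√42/2 ≈ -0.6 + 3.2404*I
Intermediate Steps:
T = ½ (T = -5/(-10) = -5*(-⅒) = ½ ≈ 0.50000)
y(G) = I*√42/2 (y(G) = √(½ - 11) = √(-21/2) = I*√42/2)
S(q, b) = (b + q)/(-22 + b)
y(-22) - S(-8, -13) = I*√42/2 - (-13 - 8)/(-22 - 13) = I*√42/2 - (-21)/(-35) = I*√42/2 - (-1)*(-21)/35 = I*√42/2 - 1*⅗ = I*√42/2 - ⅗ = -⅗ + I*√42/2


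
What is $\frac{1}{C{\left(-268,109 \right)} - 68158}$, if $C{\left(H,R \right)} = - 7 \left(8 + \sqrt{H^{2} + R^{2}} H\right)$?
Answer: $\frac{34107}{144968109142} + \frac{469 \sqrt{83705}}{72484054571} \approx 2.1073 \cdot 10^{-6}$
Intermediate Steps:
$C{\left(H,R \right)} = -56 - 7 H \sqrt{H^{2} + R^{2}}$ ($C{\left(H,R \right)} = - 7 \left(8 + H \sqrt{H^{2} + R^{2}}\right) = -56 - 7 H \sqrt{H^{2} + R^{2}}$)
$\frac{1}{C{\left(-268,109 \right)} - 68158} = \frac{1}{\left(-56 - - 1876 \sqrt{\left(-268\right)^{2} + 109^{2}}\right) - 68158} = \frac{1}{\left(-56 - - 1876 \sqrt{71824 + 11881}\right) - 68158} = \frac{1}{\left(-56 - - 1876 \sqrt{83705}\right) - 68158} = \frac{1}{\left(-56 + 1876 \sqrt{83705}\right) - 68158} = \frac{1}{-68214 + 1876 \sqrt{83705}}$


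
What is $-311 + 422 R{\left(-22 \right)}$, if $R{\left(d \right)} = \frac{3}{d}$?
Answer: $- \frac{4054}{11} \approx -368.55$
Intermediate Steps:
$-311 + 422 R{\left(-22 \right)} = -311 + 422 \frac{3}{-22} = -311 + 422 \cdot 3 \left(- \frac{1}{22}\right) = -311 + 422 \left(- \frac{3}{22}\right) = -311 - \frac{633}{11} = - \frac{4054}{11}$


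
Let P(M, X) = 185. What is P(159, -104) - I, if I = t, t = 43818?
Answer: -43633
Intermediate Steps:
I = 43818
P(159, -104) - I = 185 - 1*43818 = 185 - 43818 = -43633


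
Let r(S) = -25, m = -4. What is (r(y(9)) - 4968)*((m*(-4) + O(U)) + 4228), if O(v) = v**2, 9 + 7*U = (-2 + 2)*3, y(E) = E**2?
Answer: -1038728741/49 ≈ -2.1199e+7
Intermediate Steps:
U = -9/7 (U = -9/7 + ((-2 + 2)*3)/7 = -9/7 + (0*3)/7 = -9/7 + (1/7)*0 = -9/7 + 0 = -9/7 ≈ -1.2857)
(r(y(9)) - 4968)*((m*(-4) + O(U)) + 4228) = (-25 - 4968)*((-4*(-4) + (-9/7)**2) + 4228) = -4993*((16 + 81/49) + 4228) = -4993*(865/49 + 4228) = -4993*208037/49 = -1038728741/49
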